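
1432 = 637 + 795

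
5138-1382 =3756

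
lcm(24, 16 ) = 48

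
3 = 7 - 4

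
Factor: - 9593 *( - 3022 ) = 2^1*53^1*181^1*1511^1= 28990046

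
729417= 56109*13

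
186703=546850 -360147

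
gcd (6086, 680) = 34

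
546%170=36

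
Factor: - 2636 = - 2^2*659^1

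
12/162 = 2/27 =0.07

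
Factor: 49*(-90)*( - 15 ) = 2^1*3^3*5^2*7^2 = 66150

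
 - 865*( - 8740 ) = 7560100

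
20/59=20/59 = 0.34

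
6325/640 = 9 + 113/128 =9.88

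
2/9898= 1/4949  =  0.00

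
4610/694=2305/347 = 6.64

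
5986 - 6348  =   - 362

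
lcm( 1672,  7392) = 140448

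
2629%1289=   51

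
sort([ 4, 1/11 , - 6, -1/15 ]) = [ - 6,-1/15, 1/11, 4]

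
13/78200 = 13/78200 = 0.00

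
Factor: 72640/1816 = 40 = 2^3*5^1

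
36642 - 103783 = - 67141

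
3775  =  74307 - 70532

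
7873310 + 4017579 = 11890889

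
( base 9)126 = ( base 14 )77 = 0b1101001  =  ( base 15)70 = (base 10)105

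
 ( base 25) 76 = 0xb5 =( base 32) 5L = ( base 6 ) 501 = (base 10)181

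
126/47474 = 9/3391  =  0.00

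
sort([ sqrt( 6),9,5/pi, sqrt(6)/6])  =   [ sqrt (6)/6,5/pi, sqrt (6),  9]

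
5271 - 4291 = 980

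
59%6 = 5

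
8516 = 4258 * 2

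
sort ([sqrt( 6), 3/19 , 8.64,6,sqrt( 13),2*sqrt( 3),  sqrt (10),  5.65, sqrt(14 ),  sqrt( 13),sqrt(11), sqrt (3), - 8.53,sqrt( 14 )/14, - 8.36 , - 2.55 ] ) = [ - 8.53 ,-8.36, - 2.55 , 3/19 , sqrt ( 14) /14,  sqrt( 3), sqrt ( 6 ),sqrt(10),  sqrt(11 ), 2*sqrt (3 ) , sqrt(13),sqrt( 13),  sqrt( 14), 5.65,6, 8.64]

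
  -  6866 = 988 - 7854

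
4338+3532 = 7870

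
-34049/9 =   -  3784 + 7/9= - 3783.22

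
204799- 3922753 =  - 3717954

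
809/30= 809/30  =  26.97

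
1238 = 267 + 971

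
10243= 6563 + 3680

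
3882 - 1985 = 1897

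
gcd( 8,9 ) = 1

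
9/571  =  9/571=0.02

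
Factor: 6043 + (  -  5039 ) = 1004 = 2^2 *251^1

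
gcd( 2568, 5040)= 24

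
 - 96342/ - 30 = 16057/5 = 3211.40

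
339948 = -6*(-56658 ) 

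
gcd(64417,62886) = 1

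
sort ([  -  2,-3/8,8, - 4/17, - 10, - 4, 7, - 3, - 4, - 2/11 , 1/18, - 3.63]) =[ - 10, - 4 , - 4,- 3.63,-3,  -  2,- 3/8,-4/17,-2/11,1/18,7,  8]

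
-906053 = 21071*(-43) 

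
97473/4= 97473/4 =24368.25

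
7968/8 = 996 = 996.00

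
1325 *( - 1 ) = - 1325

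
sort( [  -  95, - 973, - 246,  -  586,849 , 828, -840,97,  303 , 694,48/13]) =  [ - 973,- 840, - 586, - 246, - 95,48/13 , 97,303 , 694, 828,849 ]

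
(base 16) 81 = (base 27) 4L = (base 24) 59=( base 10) 129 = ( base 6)333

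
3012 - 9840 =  - 6828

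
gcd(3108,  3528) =84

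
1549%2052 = 1549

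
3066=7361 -4295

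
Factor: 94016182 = 2^1*13^1*3616007^1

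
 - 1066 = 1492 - 2558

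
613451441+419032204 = 1032483645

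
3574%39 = 25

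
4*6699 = 26796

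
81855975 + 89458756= 171314731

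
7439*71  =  528169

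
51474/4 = 12868+1/2 = 12868.50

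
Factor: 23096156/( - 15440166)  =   - 2^1*3^( - 3)*7^(  -  1)* 577^1*10007^1 * 40847^( - 1 ) = -11548078/7720083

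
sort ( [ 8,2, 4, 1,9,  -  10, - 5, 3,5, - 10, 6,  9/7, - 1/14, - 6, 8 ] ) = [ - 10, - 10, - 6, - 5, - 1/14, 1, 9/7,  2,  3, 4,5  ,  6,8 , 8,  9]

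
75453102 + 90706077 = 166159179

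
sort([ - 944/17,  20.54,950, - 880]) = [ - 880,-944/17,20.54,950]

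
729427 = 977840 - 248413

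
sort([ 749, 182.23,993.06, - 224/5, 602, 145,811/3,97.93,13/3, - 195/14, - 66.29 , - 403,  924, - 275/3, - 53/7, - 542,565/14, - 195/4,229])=[ - 542, - 403, - 275/3 , - 66.29, - 195/4, - 224/5, - 195/14,- 53/7, 13/3, 565/14,97.93, 145,182.23,229,811/3,602,749,924,993.06]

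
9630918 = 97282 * 99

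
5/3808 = 5/3808 = 0.00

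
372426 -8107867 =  - 7735441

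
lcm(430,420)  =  18060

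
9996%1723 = 1381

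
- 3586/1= - 3586 = - 3586.00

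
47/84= 47/84  =  0.56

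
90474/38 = 2380 +17/19 = 2380.89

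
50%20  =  10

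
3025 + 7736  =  10761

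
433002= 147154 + 285848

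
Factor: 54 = 2^1*3^3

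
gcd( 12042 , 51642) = 18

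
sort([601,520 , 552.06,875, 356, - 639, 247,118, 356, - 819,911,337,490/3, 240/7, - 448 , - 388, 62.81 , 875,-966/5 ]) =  [ - 819,  -  639, - 448, - 388, - 966/5, 240/7,62.81,  118,490/3 , 247,337, 356,356,520,  552.06 , 601,875, 875,911 ]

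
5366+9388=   14754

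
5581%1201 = 777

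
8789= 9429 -640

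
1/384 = 1/384 = 0.00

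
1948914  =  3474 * 561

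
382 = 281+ 101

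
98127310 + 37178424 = 135305734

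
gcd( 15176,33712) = 56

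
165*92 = 15180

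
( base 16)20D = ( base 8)1015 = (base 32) gd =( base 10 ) 525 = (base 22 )11J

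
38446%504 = 142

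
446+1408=1854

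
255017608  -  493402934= - 238385326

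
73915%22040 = 7795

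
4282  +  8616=12898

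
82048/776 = 105 + 71/97  =  105.73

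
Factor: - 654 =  - 2^1 * 3^1*109^1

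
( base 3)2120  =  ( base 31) 27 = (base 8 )105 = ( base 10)69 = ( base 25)2j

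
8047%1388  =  1107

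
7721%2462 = 335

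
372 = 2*186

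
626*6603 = 4133478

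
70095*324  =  22710780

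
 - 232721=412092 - 644813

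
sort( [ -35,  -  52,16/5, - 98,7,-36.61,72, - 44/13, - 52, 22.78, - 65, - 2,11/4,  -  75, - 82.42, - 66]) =[ - 98, - 82.42, - 75 ,-66, - 65, - 52, - 52, - 36.61, - 35, - 44/13, - 2,11/4,16/5, 7,22.78, 72] 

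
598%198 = 4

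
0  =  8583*0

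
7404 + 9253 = 16657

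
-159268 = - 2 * 79634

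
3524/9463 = 3524/9463 = 0.37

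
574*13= 7462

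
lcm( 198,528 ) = 1584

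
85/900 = 17/180 = 0.09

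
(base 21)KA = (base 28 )fa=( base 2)110101110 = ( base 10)430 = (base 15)1da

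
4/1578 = 2/789  =  0.00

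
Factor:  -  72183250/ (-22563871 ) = 2^1*5^3*11^( - 1 )*71^(-1 )*167^( - 1 )*173^( - 1)*288733^1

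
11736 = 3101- - 8635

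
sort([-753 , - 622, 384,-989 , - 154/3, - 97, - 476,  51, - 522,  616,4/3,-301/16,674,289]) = [- 989, - 753, - 622,  -  522, - 476, - 97, - 154/3, - 301/16,  4/3, 51, 289, 384, 616, 674]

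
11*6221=68431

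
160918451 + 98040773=258959224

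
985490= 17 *57970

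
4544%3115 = 1429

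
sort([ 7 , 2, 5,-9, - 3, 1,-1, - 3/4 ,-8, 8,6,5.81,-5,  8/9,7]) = [-9, - 8, - 5, - 3, - 1,-3/4,8/9,  1,2, 5,5.81, 6,7,7,8]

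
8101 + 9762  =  17863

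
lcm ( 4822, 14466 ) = 14466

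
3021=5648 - 2627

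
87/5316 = 29/1772 = 0.02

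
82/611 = 82/611 = 0.13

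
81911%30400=21111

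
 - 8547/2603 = - 4 + 1865/2603 = - 3.28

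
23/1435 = 23/1435 = 0.02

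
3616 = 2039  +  1577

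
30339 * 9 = 273051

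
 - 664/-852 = 166/213= 0.78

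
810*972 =787320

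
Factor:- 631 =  - 631^1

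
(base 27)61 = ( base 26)67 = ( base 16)a3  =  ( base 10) 163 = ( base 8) 243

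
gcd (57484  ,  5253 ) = 1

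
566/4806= 283/2403= 0.12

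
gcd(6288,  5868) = 12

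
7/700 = 1/100 = 0.01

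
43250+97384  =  140634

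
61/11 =61/11 = 5.55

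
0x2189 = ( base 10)8585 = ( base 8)20611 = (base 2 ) 10000110001001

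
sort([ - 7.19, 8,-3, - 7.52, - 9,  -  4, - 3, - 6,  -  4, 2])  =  [  -  9, - 7.52, - 7.19,  -  6,  -  4,  -  4, - 3, -3,2, 8]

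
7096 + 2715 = 9811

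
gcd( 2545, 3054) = 509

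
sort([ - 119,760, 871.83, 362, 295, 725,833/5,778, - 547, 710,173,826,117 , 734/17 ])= [ - 547, - 119,734/17,117,833/5,173,295, 362,710, 725,760 , 778 , 826 , 871.83 ] 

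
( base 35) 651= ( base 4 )1311212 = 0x1d66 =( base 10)7526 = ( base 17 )190c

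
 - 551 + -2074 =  - 2625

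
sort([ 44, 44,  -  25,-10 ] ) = [-25, - 10, 44,44 ] 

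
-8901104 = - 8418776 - 482328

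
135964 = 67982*2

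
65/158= 65/158 = 0.41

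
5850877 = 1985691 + 3865186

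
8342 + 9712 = 18054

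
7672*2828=21696416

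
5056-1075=3981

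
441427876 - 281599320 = 159828556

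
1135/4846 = 1135/4846 = 0.23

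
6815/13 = 524+ 3/13 = 524.23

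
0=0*( - 34)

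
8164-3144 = 5020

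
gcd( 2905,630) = 35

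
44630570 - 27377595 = 17252975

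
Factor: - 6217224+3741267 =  - 3^1*11^1*75029^1 = - 2475957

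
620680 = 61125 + 559555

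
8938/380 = 4469/190= 23.52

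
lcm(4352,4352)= 4352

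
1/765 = 1/765 = 0.00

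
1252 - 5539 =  - 4287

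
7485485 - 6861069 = 624416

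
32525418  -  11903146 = 20622272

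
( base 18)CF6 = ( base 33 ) 3r6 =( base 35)3DY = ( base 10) 4164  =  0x1044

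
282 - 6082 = -5800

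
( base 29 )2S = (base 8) 126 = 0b1010110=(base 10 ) 86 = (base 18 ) 4E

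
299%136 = 27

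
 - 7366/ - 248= 29 + 87/124 = 29.70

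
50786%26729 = 24057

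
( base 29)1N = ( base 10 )52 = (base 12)44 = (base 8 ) 64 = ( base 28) 1O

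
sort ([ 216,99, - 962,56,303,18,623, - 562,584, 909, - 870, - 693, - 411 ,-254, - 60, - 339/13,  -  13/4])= [ - 962, - 870, - 693, - 562,-411, - 254, - 60, - 339/13 , - 13/4,18,56,99,216,303,  584, 623, 909]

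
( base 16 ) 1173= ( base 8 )10563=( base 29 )591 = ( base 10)4467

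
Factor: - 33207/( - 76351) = 3^1 * 11^( - 2 )*631^ ( - 1) * 11069^1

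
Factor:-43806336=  - 2^7  *3^1*7^1*43^1  *  379^1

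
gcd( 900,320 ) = 20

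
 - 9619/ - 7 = 1374 + 1/7 = 1374.14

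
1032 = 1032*1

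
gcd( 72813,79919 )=1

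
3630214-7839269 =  - 4209055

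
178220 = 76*2345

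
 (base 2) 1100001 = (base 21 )4D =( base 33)2v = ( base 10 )97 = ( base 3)10121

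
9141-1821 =7320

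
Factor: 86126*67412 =2^3*19^1*  887^1 * 43063^1 = 5805925912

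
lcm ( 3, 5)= 15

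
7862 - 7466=396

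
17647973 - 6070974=11576999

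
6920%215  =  40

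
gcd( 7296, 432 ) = 48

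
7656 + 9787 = 17443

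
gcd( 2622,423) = 3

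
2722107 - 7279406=-4557299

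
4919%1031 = 795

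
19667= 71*277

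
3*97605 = 292815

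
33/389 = 33/389  =  0.08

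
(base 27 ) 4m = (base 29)4E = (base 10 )130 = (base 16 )82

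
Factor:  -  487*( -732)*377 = 134394468 = 2^2*3^1*13^1 * 29^1  *  61^1*487^1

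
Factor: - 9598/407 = - 2^1*11^ ( - 1) * 37^( - 1 ) * 4799^1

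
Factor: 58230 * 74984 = 2^4 * 3^2*5^1*7^1*13^1*103^1*  647^1 = 4366318320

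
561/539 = 51/49  =  1.04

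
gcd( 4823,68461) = 1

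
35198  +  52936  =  88134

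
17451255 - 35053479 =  -17602224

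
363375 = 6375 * 57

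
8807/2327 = 8807/2327 = 3.78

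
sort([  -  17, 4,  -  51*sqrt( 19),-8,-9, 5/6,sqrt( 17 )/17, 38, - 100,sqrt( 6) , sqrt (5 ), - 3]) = [-51*sqrt( 19 ),-100,- 17,  -  9, - 8,- 3,sqrt ( 17)/17, 5/6 , sqrt( 5), sqrt( 6),4,38 ] 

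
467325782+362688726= 830014508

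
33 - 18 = 15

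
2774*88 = 244112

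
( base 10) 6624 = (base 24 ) bc0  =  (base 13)3027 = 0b1100111100000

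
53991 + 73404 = 127395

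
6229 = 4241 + 1988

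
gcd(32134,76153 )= 1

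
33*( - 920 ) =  - 30360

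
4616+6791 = 11407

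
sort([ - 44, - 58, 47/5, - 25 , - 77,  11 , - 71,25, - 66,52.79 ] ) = [ - 77, - 71, - 66, - 58, - 44, - 25,47/5, 11 , 25, 52.79] 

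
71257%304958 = 71257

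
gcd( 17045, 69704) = 1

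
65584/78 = 840 + 32/39=840.82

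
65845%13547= 11657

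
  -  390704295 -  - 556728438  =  166024143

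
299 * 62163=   18586737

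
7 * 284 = 1988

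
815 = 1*815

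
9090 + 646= 9736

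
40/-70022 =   -  1 + 34991/35011 = - 0.00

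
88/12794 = 44/6397 = 0.01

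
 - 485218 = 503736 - 988954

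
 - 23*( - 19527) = 449121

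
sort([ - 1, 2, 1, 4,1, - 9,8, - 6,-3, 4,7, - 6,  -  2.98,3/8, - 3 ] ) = [ - 9,-6,-6, - 3,- 3,- 2.98, - 1,3/8,1,1, 2, 4, 4, 7, 8]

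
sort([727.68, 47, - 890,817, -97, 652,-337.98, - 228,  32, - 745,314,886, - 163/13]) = [- 890, - 745, - 337.98, - 228,-97, - 163/13,32,  47, 314,652, 727.68 , 817,  886] 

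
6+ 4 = 10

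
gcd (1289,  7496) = 1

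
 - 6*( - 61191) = 367146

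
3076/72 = 769/18 = 42.72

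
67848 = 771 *88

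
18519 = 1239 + 17280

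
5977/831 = 7  +  160/831= 7.19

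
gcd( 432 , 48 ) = 48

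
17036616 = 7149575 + 9887041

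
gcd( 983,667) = 1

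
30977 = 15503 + 15474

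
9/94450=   9/94450 = 0.00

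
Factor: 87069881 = 23^1*331^1  *  11437^1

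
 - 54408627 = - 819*66433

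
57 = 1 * 57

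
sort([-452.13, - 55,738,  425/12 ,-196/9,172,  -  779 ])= [ - 779,  -  452.13,  -  55, - 196/9,425/12  ,  172, 738 ] 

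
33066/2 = 16533 = 16533.00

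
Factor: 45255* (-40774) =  - 1845227370=-2^1  *  3^1*5^1 * 7^1*19^1*29^1*37^1 *431^1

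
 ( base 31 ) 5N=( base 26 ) 6M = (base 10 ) 178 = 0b10110010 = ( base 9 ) 217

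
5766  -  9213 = -3447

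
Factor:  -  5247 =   -  3^2*11^1*53^1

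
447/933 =149/311= 0.48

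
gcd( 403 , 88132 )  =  1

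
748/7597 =748/7597 = 0.10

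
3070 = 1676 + 1394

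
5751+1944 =7695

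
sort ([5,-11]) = [ - 11, 5]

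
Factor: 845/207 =3^( - 2 ) * 5^1 * 13^2 * 23^ (- 1 )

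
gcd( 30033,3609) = 9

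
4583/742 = 4583/742=6.18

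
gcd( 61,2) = 1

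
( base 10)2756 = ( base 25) 4A6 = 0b101011000100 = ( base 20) 6hg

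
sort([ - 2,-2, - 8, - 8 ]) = [-8,  -  8, - 2,  -  2]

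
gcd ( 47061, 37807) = 7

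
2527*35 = 88445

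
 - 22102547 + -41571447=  - 63673994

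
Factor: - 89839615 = - 5^1*83^1*216481^1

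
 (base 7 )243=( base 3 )11210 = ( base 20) 69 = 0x81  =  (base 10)129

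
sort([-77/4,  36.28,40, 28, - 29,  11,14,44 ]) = [ - 29, - 77/4 , 11, 14, 28 , 36.28,40, 44 ] 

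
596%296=4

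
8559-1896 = 6663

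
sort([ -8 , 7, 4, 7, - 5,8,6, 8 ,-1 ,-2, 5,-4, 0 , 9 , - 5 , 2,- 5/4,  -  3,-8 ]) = [ - 8 ,-8, - 5,  -  5,  -  4,  -  3, - 2,-5/4,-1, 0,2,4, 5,6,7, 7 , 8,8, 9 ] 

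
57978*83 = 4812174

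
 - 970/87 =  - 970/87 = - 11.15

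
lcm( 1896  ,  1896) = 1896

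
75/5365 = 15/1073 = 0.01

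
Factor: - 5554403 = -19^1*37^1*7901^1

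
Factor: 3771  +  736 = 4507 = 4507^1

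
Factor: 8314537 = 7^1*11^1*107981^1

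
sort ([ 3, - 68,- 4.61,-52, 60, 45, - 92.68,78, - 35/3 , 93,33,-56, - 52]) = [ - 92.68, - 68, - 56, - 52, - 52, - 35/3,-4.61, 3,33,45, 60,78, 93]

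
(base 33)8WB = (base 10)9779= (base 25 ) fg4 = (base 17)1GE4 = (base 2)10011000110011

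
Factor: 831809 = 11^1*75619^1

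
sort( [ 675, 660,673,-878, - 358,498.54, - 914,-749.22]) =[-914,  -  878,-749.22 , - 358, 498.54,660, 673,675 ]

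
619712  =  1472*421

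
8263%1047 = 934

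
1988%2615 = 1988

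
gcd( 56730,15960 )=30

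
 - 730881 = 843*( - 867 )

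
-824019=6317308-7141327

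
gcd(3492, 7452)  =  36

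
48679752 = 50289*968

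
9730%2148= 1138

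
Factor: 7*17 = 7^1*17^1 = 119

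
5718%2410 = 898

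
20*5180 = 103600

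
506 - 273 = 233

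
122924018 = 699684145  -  576760127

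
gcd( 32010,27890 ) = 10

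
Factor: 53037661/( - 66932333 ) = -13^( - 1) * 691^(  -  1 ) * 7451^( - 1)*53037661^1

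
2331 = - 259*( - 9)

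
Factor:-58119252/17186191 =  - 2^2*3^1 *11^( - 1)*19^1 * 23^1*11083^1 * 1562381^(-1 ) 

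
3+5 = 8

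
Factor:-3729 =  - 3^1*11^1*113^1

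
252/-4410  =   - 2/35 = - 0.06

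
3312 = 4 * 828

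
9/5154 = 3/1718 = 0.00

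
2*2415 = 4830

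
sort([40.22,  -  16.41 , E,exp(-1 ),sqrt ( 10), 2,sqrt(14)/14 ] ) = [ - 16.41,sqrt(14) /14,exp( - 1 ), 2,E,sqrt (10 ), 40.22]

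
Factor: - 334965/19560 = -137/8 = - 2^(-3) *137^1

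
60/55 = 1  +  1/11  =  1.09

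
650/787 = 650/787= 0.83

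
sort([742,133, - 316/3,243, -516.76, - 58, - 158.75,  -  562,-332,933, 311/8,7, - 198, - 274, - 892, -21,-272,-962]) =[ - 962, - 892, - 562, -516.76, - 332, - 274, - 272,  -  198, - 158.75, - 316/3, - 58, - 21,7 , 311/8,133,243,742,933] 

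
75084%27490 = 20104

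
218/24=9 + 1/12 = 9.08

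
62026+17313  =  79339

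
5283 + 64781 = 70064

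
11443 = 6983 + 4460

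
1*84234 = 84234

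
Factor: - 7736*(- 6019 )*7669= 357091524296= 2^3*13^1*463^1 *967^1*7669^1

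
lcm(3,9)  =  9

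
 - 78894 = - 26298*3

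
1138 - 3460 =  - 2322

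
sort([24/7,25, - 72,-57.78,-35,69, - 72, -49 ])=[ - 72, - 72,-57.78, - 49, - 35, 24/7,25, 69]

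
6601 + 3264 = 9865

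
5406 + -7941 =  - 2535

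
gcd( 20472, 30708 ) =10236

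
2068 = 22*94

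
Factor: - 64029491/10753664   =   - 2^( - 7) * 29^( - 1)*2897^(- 1 )*  64029491^1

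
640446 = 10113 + 630333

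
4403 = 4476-73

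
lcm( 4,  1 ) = 4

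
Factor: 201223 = 11^2 * 1663^1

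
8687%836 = 327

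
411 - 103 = 308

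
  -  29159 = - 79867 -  - 50708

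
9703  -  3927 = 5776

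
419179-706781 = - 287602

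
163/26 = 6 + 7/26 = 6.27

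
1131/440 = 1131/440 = 2.57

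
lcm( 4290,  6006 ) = 30030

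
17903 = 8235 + 9668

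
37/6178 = 37/6178 =0.01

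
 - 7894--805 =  - 7089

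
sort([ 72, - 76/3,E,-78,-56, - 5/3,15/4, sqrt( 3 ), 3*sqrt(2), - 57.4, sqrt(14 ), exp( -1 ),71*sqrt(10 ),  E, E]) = [ - 78, - 57.4,- 56,-76/3,-5/3,exp( - 1),  sqrt(3),E, E,E, sqrt(14),15/4, 3*sqrt(2 ),  72,  71*sqrt ( 10)] 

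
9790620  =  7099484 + 2691136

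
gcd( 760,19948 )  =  4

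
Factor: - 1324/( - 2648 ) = 1/2 = 2^(  -  1)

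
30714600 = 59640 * 515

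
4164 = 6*694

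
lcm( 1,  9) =9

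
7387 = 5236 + 2151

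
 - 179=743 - 922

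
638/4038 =319/2019 = 0.16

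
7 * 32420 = 226940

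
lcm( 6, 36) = 36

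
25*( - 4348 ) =-108700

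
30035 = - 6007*(  -  5 )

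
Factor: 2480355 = 3^3* 5^1 *19^1*967^1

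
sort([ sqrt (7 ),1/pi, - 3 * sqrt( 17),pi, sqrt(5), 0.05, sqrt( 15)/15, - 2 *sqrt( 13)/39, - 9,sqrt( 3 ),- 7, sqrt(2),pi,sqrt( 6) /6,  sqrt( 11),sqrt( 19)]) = [ - 3 * sqrt( 17 ), - 9,-7, - 2*sqrt (13) /39,  0.05,sqrt(15 )/15, 1/pi,  sqrt( 6) /6,sqrt( 2 ),sqrt( 3 ),  sqrt( 5),sqrt( 7 ), pi , pi, sqrt( 11 ), sqrt(19) ] 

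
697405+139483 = 836888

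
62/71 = 62/71 = 0.87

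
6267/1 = 6267 = 6267.00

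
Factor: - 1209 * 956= - 2^2*3^1*13^1 * 31^1*239^1=-1155804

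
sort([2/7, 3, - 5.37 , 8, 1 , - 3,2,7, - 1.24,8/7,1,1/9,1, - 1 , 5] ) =[ - 5.37,  -  3,-1.24, - 1,1/9,  2/7 , 1, 1,  1,  8/7,2, 3, 5, 7, 8 ]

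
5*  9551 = 47755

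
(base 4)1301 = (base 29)3Q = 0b1110001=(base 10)113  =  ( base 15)78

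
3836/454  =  8 + 102/227 = 8.45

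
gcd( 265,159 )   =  53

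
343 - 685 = -342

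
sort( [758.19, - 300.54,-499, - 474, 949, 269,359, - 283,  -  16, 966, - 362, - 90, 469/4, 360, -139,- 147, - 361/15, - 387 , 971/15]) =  [ - 499,-474,-387, - 362,- 300.54, - 283, - 147, - 139, - 90, - 361/15, - 16,971/15, 469/4, 269, 359, 360, 758.19, 949,966]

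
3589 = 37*97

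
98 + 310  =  408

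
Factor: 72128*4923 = 355086144 = 2^6*3^2*7^2 *23^1*547^1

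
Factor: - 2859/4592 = -2^( - 4)*3^1*7^ (-1 )*41^ ( - 1) * 953^1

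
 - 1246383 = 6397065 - 7643448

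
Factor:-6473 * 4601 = - 43^1 *107^1*6473^1 = - 29782273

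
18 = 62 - 44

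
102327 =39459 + 62868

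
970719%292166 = 94221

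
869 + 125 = 994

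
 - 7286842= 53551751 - 60838593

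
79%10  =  9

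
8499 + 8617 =17116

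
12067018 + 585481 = 12652499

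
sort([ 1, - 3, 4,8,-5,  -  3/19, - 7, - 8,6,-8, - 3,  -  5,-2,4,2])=[ - 8,-8, - 7, - 5, -5,  -  3  , -3 ,-2,-3/19,1,2,4,4,  6, 8]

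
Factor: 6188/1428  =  13/3 = 3^ ( - 1 ) * 13^1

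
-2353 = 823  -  3176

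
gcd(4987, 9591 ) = 1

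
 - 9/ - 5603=9/5603 = 0.00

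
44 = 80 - 36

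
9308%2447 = 1967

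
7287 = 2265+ 5022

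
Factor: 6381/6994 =2^( - 1 )*3^2*13^ ( - 1) * 269^( - 1)*709^1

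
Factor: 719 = 719^1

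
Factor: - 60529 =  - 7^1*8647^1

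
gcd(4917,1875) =3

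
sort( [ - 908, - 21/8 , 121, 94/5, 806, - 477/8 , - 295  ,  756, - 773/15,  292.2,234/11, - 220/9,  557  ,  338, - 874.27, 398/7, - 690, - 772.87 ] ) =[ - 908  , - 874.27,-772.87, - 690, - 295, -477/8, - 773/15, - 220/9, - 21/8, 94/5,234/11,398/7,  121,  292.2, 338,  557,  756,  806] 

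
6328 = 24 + 6304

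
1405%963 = 442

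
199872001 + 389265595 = 589137596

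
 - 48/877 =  - 1 + 829/877=- 0.05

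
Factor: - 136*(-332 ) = 2^5*17^1 *83^1 = 45152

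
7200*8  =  57600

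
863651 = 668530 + 195121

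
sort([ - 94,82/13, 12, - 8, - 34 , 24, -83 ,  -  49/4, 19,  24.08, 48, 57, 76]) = [ - 94, - 83,-34, - 49/4, - 8,82/13,  12,19,24,24.08,48, 57, 76]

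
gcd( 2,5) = 1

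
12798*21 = 268758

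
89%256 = 89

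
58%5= 3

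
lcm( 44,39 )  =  1716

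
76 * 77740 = 5908240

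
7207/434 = 16 + 263/434  =  16.61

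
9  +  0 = 9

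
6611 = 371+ 6240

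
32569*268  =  8728492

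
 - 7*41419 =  - 289933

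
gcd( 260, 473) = 1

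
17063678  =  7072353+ 9991325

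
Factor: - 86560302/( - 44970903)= 2^1* 3^( - 2 )*29^1*71^( - 1 )*23459^( - 1) * 497473^1 = 28853434/14990301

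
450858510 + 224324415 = 675182925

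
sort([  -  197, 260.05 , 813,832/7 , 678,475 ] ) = [ - 197,832/7,260.05,475,678,813]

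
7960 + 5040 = 13000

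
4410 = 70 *63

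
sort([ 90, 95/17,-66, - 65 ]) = [ - 66, - 65,95/17, 90] 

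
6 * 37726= 226356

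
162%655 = 162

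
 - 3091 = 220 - 3311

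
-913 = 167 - 1080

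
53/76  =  53/76= 0.70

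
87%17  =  2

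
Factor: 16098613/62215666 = 2^( - 1)*227^1*2399^( - 1) * 12967^( - 1)*70919^1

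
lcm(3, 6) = 6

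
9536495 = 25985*367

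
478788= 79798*6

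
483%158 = 9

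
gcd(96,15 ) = 3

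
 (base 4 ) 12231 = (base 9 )526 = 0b110101101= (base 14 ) 229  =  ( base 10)429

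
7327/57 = 7327/57= 128.54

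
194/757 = 194/757 = 0.26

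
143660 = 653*220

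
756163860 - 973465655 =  - 217301795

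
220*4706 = 1035320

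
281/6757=281/6757 = 0.04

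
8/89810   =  4/44905= 0.00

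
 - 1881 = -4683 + 2802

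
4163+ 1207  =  5370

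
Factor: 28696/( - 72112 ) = -2^ (-1)*17^1*211^1*4507^( - 1 ) = - 3587/9014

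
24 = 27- 3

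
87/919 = 87/919 = 0.09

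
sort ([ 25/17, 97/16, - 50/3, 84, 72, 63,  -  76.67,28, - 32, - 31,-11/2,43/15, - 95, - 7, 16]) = [ - 95,-76.67, - 32,-31,-50/3,-7, - 11/2, 25/17, 43/15, 97/16, 16, 28,63, 72,84 ] 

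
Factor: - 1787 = -1787^1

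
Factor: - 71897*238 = -17111486=- 2^1*7^2*17^1*10271^1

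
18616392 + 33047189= 51663581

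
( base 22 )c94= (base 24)AAA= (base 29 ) 747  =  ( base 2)1011101111010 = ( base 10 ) 6010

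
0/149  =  0 = 0.00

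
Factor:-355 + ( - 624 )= - 11^1*89^1=- 979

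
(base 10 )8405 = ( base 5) 232110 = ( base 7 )33335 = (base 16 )20d5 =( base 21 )j15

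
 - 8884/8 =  - 2221/2 = - 1110.50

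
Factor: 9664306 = 2^1 * 1093^1*4421^1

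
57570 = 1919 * 30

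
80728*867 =69991176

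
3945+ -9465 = - 5520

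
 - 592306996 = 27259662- 619566658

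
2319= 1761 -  - 558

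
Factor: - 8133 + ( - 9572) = - 5^1*3541^1 =- 17705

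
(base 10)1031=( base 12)71b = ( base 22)22J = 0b10000000111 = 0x407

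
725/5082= 725/5082 = 0.14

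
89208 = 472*189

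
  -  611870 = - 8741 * 70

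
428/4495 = 428/4495 = 0.10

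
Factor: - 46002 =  - 2^1 * 3^1 * 11^1 * 17^1*41^1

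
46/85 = 46/85 = 0.54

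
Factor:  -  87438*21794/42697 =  - 1905623772/42697   =  - 2^2*3^1*13^1*17^1*19^1*59^1*641^1 * 42697^( - 1)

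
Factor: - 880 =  - 2^4*5^1*11^1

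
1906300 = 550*3466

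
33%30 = 3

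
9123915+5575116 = 14699031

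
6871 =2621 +4250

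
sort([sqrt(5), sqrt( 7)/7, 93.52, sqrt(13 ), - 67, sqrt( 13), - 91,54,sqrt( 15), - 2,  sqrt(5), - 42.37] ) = [ - 91 , - 67, - 42.37, - 2,sqrt(7 )/7,sqrt(5), sqrt( 5 ),  sqrt( 13 ),sqrt( 13 ) , sqrt( 15 ) , 54,  93.52]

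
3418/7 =3418/7  =  488.29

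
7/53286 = 7/53286 = 0.00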